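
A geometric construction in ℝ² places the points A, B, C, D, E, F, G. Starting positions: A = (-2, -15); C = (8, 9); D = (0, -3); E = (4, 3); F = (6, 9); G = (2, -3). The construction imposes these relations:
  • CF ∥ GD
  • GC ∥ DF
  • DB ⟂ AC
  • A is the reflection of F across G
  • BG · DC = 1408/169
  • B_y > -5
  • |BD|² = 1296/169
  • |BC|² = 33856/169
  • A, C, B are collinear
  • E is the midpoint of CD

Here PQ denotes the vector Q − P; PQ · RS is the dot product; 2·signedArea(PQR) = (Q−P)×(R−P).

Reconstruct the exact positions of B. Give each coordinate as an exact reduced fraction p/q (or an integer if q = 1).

B = (432/169, -687/169)

1. B_x = 432/169  [A, C, B are collinear ∩ DB ⟂ AC]
2. B_y = -687/169  [A, C, B are collinear ∩ DB ⟂ AC]
   → B = (432/169, -687/169)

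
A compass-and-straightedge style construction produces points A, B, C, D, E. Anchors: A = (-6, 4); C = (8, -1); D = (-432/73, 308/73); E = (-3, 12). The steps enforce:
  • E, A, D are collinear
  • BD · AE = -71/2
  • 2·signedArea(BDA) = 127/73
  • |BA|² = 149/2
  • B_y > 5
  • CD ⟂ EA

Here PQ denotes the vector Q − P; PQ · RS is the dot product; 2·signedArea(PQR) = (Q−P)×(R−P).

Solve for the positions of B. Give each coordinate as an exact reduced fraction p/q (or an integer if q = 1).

1. B_x = 5/2  [2·signedArea(BDA) = 127/73 ∩ BD · AE = -71/2]
2. B_y = 11/2  [2·signedArea(BDA) = 127/73 ∩ BD · AE = -71/2]
   → B = (5/2, 11/2)

B = (5/2, 11/2)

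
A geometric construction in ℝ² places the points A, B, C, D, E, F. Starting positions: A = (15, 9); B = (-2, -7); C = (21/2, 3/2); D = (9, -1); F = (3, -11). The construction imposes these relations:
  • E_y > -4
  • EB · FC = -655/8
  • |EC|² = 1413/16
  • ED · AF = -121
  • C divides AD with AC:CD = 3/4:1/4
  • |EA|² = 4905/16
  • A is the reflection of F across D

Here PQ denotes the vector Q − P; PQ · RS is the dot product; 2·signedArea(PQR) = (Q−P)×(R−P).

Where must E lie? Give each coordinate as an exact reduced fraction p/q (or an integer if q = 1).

1. E_x = 9/4  [line -15/2·x + -25/2·y + -165/8 = 0 ∩ |EC|² = 1413/16]
2. E_y = -3  [line -15/2·x + -25/2·y + -165/8 = 0 ∩ |EC|² = 1413/16]
   → E = (9/4, -3)

E = (9/4, -3)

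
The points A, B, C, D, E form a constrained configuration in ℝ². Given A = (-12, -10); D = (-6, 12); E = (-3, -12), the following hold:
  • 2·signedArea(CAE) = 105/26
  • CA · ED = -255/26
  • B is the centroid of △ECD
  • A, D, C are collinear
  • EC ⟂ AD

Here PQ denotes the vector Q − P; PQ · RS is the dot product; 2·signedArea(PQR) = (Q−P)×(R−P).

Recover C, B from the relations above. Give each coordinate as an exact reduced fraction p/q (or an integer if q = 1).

1. C_x = -309/26  [A, D, C are collinear ∩ EC ⟂ AD]
2. C_y = -249/26  [A, D, C are collinear ∩ EC ⟂ AD]
   → C = (-309/26, -249/26)
3. B_x = -181/26  [B is the centroid of △ECD]
4. B_y = -83/26  [B is the centroid of △ECD]
   → B = (-181/26, -83/26)

B = (-181/26, -83/26)
C = (-309/26, -249/26)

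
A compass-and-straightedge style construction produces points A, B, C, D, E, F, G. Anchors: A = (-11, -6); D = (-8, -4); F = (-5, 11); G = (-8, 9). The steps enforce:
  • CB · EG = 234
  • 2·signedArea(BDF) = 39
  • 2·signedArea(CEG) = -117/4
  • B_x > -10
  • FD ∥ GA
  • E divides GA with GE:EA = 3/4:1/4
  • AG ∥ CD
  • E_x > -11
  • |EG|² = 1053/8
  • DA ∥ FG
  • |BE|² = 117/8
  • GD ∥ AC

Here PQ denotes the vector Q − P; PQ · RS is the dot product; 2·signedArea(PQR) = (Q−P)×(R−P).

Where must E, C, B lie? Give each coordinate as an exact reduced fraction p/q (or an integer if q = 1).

B = (-19/2, 3/2)
C = (-11, -19)
E = (-41/4, -9/4)

1. E_x = -41/4  [E divides GA with GE:EA = 3/4:1/4]
2. E_y = -9/4  [E divides GA with GE:EA = 3/4:1/4]
   → E = (-41/4, -9/4)
3. C_x = -11  [AG ∥ CD ∩ GD ∥ AC]
4. C_y = -19  [AG ∥ CD ∩ GD ∥ AC]
   → C = (-11, -19)
5. B_x = -19/2  [2·signedArea(BDF) = 39 ∩ CB · EG = 234]
6. B_y = 3/2  [2·signedArea(BDF) = 39 ∩ CB · EG = 234]
   → B = (-19/2, 3/2)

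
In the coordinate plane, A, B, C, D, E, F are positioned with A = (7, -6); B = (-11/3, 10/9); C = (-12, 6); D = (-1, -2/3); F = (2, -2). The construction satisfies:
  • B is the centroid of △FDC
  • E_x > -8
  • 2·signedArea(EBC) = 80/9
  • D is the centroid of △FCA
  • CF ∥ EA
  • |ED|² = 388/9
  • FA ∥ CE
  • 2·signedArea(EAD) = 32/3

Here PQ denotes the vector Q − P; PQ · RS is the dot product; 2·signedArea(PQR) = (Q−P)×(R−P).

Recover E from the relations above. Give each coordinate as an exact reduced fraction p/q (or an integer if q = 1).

1. E_x = -7  [CF ∥ EA ∩ FA ∥ CE]
2. E_y = 2  [CF ∥ EA ∩ FA ∥ CE]
   → E = (-7, 2)

E = (-7, 2)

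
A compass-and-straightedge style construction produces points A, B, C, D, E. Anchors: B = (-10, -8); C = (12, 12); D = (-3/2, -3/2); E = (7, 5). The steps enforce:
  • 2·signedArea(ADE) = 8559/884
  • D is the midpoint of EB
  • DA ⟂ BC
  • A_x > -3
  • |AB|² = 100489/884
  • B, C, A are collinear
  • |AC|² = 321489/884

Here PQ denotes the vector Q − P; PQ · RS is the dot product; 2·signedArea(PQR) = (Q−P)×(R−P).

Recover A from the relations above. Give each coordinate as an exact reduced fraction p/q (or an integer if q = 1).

A = (-933/442, -183/221)

1. A_x = -933/442  [B, C, A are collinear ∩ DA ⟂ BC]
2. A_y = -183/221  [B, C, A are collinear ∩ DA ⟂ BC]
   → A = (-933/442, -183/221)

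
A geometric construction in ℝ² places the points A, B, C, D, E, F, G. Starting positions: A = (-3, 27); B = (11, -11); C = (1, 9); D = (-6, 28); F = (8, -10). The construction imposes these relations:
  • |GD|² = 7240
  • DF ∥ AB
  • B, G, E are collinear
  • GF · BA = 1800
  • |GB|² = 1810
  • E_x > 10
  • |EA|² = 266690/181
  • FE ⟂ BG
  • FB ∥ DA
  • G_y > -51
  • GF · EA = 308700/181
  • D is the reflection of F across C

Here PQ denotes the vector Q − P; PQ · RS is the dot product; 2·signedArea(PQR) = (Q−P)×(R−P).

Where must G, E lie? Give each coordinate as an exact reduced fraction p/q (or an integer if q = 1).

1. G_x = 28  [line 14·x + -38·y + -2292 = 0 ∩ |GD|² = 7240]
2. G_y = -50  [line 14·x + -38·y + -2292 = 0 ∩ |GD|² = 7240]
   → G = (28, -50)
3. E_x = 1838/181  [GF · EA = 308700/181 ∩ B, G, E are collinear]
4. E_y = -1640/181  [GF · EA = 308700/181 ∩ B, G, E are collinear]
   → E = (1838/181, -1640/181)

E = (1838/181, -1640/181)
G = (28, -50)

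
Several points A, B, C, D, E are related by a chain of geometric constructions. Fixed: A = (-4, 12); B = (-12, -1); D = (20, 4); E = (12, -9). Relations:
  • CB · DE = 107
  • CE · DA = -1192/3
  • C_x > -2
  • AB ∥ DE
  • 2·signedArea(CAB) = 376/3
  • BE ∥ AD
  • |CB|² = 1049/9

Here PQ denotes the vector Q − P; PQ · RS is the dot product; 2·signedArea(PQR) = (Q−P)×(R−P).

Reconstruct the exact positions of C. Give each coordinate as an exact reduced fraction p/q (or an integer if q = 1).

1. C_x = -4/3  [2·signedArea(CAB) = 376/3 ∩ CB · DE = 107]
2. C_y = 2/3  [2·signedArea(CAB) = 376/3 ∩ CB · DE = 107]
   → C = (-4/3, 2/3)

C = (-4/3, 2/3)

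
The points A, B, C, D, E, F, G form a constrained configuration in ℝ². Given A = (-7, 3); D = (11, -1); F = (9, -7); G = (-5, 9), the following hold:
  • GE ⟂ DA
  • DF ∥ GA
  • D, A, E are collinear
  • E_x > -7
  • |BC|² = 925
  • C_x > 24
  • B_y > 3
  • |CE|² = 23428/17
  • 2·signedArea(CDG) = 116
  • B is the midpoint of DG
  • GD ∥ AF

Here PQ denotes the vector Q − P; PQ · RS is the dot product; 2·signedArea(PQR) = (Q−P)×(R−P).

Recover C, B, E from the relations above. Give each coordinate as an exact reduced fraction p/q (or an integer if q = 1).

1. B_x = 3  [B is the midpoint of DG]
2. B_y = 4  [B is the midpoint of DG]
   → B = (3, 4)
3. E_x = -541/85  [D, A, E are collinear ∩ GE ⟂ DA]
4. E_y = 243/85  [D, A, E are collinear ∩ GE ⟂ DA]
   → E = (-541/85, 243/85)
5. C_x = 25  [line -10·x + -16·y + -22 = 0 ∩ |CE|² = 23428/17]
6. C_y = -17  [line -10·x + -16·y + -22 = 0 ∩ |CE|² = 23428/17]
   → C = (25, -17)

B = (3, 4)
C = (25, -17)
E = (-541/85, 243/85)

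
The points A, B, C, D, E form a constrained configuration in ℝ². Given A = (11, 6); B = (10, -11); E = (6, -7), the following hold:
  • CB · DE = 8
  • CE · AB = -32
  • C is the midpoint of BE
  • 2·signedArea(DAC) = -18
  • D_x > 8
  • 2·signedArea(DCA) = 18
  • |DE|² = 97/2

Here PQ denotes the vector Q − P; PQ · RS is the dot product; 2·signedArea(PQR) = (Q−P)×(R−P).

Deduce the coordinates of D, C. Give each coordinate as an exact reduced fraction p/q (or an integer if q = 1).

C = (8, -9)
D = (17/2, -1/2)

1. C_x = 8  [C is the midpoint of BE]
2. C_y = -9  [C is the midpoint of BE]
   → C = (8, -9)
3. D_x = 17/2  [2·signedArea(DAC) = -18 ∩ CB · DE = 8]
4. D_y = -1/2  [2·signedArea(DAC) = -18 ∩ CB · DE = 8]
   → D = (17/2, -1/2)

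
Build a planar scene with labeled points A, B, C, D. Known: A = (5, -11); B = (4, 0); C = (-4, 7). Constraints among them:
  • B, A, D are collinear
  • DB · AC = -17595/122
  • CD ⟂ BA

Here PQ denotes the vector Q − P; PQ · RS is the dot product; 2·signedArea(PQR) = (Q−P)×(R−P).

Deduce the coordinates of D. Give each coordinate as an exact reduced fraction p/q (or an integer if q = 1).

D = (403/122, 935/122)

1. D_x = 403/122  [B, A, D are collinear ∩ CD ⟂ BA]
2. D_y = 935/122  [B, A, D are collinear ∩ CD ⟂ BA]
   → D = (403/122, 935/122)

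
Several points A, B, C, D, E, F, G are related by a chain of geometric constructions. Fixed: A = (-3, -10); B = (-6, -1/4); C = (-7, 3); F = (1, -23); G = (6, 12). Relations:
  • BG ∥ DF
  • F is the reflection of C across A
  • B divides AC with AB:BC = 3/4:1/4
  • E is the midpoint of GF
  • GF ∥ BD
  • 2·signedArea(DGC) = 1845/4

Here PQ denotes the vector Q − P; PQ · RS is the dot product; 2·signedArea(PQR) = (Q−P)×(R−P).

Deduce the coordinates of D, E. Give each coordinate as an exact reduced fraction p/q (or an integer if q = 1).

1. D_x = -11  [BG ∥ DF ∩ GF ∥ BD]
2. D_y = -141/4  [BG ∥ DF ∩ GF ∥ BD]
   → D = (-11, -141/4)
3. E_x = 7/2  [E is the midpoint of GF]
4. E_y = -11/2  [E is the midpoint of GF]
   → E = (7/2, -11/2)

D = (-11, -141/4)
E = (7/2, -11/2)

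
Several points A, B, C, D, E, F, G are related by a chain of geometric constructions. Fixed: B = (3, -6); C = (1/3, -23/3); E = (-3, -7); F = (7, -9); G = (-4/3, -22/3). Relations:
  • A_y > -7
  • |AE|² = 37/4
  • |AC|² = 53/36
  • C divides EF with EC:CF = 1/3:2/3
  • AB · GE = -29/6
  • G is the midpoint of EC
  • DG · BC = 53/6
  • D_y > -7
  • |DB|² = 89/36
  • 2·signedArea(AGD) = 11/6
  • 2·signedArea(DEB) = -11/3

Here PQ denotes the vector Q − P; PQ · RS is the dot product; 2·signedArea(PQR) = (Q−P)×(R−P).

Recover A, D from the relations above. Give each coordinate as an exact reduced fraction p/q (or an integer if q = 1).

A = (0, -13/2)
D = (5/3, -41/6)

1. A_x = 0  [line 5/3·x + -1/3·y + -13/6 = 0 ∩ |AC|² = 53/36]
2. A_y = -13/2  [line 5/3·x + -1/3·y + -13/6 = 0 ∩ |AC|² = 53/36]
   → A = (0, -13/2)
3. D_x = 5/3  [2·signedArea(AGD) = 11/6 ∩ 2·signedArea(DEB) = -11/3]
4. D_y = -41/6  [2·signedArea(AGD) = 11/6 ∩ 2·signedArea(DEB) = -11/3]
   → D = (5/3, -41/6)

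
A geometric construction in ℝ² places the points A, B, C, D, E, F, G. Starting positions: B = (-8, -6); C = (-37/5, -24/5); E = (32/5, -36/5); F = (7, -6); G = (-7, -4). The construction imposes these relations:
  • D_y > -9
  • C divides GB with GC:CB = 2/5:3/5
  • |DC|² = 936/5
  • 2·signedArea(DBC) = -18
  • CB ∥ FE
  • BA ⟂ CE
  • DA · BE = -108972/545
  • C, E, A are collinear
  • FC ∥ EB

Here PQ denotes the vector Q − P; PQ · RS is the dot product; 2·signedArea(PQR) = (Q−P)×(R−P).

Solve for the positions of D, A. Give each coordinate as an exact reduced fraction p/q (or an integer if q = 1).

1. D_x = 29/5  [line -6/5·x + 3/5·y + 12 = 0 ∩ |DC|² = 936/5]
2. D_y = -42/5  [line -6/5·x + 3/5·y + 12 = 0 ∩ |DC|² = 936/5]
   → D = (29/5, -42/5)
3. A_x = -848/109  [DA · BE = -108972/545 ∩ C, E, A are collinear]
4. A_y = -516/109  [DA · BE = -108972/545 ∩ C, E, A are collinear]
   → A = (-848/109, -516/109)

A = (-848/109, -516/109)
D = (29/5, -42/5)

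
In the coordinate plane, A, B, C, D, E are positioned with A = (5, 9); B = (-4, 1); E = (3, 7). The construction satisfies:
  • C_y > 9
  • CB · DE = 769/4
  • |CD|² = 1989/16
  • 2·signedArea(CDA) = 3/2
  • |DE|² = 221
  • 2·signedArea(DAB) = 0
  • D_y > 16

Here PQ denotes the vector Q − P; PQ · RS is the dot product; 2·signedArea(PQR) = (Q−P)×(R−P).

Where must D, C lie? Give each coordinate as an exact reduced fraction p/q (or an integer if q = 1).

1. D_x = 14  [line 8·x + -9·y + 41 = 0 ∩ |DE|² = 221]
2. D_y = 17  [line 8·x + -9·y + 41 = 0 ∩ |DE|² = 221]
   → D = (14, 17)
3. C_x = 23/4  [CB · DE = 769/4 ∩ 2·signedArea(CDA) = 3/2]
4. C_y = 19/2  [CB · DE = 769/4 ∩ 2·signedArea(CDA) = 3/2]
   → C = (23/4, 19/2)

C = (23/4, 19/2)
D = (14, 17)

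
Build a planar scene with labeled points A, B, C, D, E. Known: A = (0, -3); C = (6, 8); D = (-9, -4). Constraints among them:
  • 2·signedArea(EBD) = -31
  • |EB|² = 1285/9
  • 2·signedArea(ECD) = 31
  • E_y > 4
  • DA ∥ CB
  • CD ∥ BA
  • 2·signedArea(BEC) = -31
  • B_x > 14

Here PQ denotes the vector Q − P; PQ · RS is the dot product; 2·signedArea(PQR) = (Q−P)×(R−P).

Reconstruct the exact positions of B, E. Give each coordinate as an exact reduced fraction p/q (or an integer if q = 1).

1. B_x = 15  [CD ∥ BA ∩ DA ∥ CB]
2. B_y = 9  [CD ∥ BA ∩ DA ∥ CB]
   → B = (15, 9)
3. E_x = 4  [2·signedArea(EBD) = -31 ∩ 2·signedArea(ECD) = 31]
4. E_y = 13/3  [2·signedArea(EBD) = -31 ∩ 2·signedArea(ECD) = 31]
   → E = (4, 13/3)

B = (15, 9)
E = (4, 13/3)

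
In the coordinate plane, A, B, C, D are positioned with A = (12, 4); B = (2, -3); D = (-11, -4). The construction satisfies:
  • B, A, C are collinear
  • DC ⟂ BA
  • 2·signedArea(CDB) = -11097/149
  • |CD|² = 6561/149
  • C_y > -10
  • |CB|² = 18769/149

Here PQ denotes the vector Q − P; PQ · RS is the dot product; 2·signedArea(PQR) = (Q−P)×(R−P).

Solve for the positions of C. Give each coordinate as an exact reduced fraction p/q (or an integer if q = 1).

C = (-1072/149, -1406/149)

1. C_x = -1072/149  [B, A, C are collinear ∩ DC ⟂ BA]
2. C_y = -1406/149  [B, A, C are collinear ∩ DC ⟂ BA]
   → C = (-1072/149, -1406/149)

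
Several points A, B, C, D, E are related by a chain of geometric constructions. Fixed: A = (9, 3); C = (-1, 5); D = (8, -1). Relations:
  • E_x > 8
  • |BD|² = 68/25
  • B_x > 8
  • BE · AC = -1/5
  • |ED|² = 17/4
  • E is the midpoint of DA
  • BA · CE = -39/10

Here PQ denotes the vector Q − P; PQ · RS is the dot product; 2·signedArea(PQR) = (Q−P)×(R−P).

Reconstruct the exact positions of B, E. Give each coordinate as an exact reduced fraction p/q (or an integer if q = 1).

B = (42/5, 3/5)
E = (17/2, 1)

1. E_x = 17/2  [E is the midpoint of DA]
2. E_y = 1  [E is the midpoint of DA]
   → E = (17/2, 1)
3. B_x = 42/5  [BE · AC = -1/5 ∩ BA · CE = -39/10]
4. B_y = 3/5  [BE · AC = -1/5 ∩ BA · CE = -39/10]
   → B = (42/5, 3/5)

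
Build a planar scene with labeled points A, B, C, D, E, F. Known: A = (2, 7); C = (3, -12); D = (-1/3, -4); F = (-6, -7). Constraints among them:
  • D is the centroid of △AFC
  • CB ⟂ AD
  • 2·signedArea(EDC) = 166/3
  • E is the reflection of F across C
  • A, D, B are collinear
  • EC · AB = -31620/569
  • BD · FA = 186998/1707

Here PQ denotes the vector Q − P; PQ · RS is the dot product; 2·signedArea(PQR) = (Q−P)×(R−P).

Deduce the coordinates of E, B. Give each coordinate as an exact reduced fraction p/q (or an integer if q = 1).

B = (-1032/569, -6247/569)
E = (12, -17)

1. E_x = 12  [E is the reflection of F across C]
2. E_y = -17  [E is the reflection of F across C]
   → E = (12, -17)
3. B_x = -1032/569  [A, D, B are collinear ∩ CB ⟂ AD]
4. B_y = -6247/569  [A, D, B are collinear ∩ CB ⟂ AD]
   → B = (-1032/569, -6247/569)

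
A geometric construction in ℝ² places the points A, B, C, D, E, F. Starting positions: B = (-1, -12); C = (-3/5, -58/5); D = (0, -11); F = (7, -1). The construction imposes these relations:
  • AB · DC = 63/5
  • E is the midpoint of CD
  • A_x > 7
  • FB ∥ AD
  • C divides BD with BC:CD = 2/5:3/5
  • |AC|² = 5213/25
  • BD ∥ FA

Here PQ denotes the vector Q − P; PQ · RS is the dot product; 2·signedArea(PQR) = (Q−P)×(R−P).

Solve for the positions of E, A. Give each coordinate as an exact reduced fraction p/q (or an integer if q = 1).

A = (8, 0)
E = (-3/10, -113/10)

1. E_x = -3/10  [E is the midpoint of CD]
2. E_y = -113/10  [E is the midpoint of CD]
   → E = (-3/10, -113/10)
3. A_x = 8  [FB ∥ AD ∩ BD ∥ FA]
4. A_y = 0  [FB ∥ AD ∩ BD ∥ FA]
   → A = (8, 0)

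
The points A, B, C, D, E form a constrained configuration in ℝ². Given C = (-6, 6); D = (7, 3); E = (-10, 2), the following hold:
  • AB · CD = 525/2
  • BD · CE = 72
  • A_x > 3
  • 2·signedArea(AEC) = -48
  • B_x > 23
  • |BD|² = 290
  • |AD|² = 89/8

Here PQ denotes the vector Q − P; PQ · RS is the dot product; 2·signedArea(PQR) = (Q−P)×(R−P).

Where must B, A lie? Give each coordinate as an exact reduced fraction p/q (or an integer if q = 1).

A = (15/4, 15/4)
B = (24, 4)

1. B_x = 24  [line 4·x + 4·y + -112 = 0 ∩ |BD|² = 290]
2. B_y = 4  [line 4·x + 4·y + -112 = 0 ∩ |BD|² = 290]
   → B = (24, 4)
3. A_x = 15/4  [2·signedArea(AEC) = -48 ∩ AB · CD = 525/2]
4. A_y = 15/4  [2·signedArea(AEC) = -48 ∩ AB · CD = 525/2]
   → A = (15/4, 15/4)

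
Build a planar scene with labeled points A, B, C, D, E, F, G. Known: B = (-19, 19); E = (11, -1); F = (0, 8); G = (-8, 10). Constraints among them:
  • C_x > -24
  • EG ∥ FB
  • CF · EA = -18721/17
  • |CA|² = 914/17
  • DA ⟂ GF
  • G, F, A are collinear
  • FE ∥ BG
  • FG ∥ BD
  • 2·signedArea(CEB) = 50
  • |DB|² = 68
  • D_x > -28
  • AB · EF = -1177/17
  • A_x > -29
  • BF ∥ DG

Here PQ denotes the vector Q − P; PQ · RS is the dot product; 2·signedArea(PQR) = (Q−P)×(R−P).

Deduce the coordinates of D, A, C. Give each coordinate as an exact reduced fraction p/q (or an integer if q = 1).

A = (-484/17, 257/17)
C = (-23, 20)
D = (-27, 21)

1. D_x = -27  [BF ∥ DG ∩ FG ∥ BD]
2. D_y = 21  [BF ∥ DG ∩ FG ∥ BD]
   → D = (-27, 21)
3. A_x = -484/17  [G, F, A are collinear ∩ DA ⟂ GF]
4. A_y = 257/17  [G, F, A are collinear ∩ DA ⟂ GF]
   → A = (-484/17, 257/17)
5. C_x = -23  [CF · EA = -18721/17 ∩ 2·signedArea(CEB) = 50]
6. C_y = 20  [CF · EA = -18721/17 ∩ 2·signedArea(CEB) = 50]
   → C = (-23, 20)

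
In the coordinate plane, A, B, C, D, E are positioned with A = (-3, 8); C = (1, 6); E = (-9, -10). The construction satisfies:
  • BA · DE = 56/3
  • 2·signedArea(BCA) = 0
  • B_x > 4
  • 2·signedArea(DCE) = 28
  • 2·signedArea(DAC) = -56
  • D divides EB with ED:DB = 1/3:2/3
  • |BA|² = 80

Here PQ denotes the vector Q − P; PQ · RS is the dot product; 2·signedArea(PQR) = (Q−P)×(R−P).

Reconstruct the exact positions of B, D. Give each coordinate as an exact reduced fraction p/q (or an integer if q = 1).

B = (5, 4)
D = (-13/3, -16/3)

1. B_x = 5  [line -2·x + -4·y + 26 = 0 ∩ |BA|² = 80]
2. B_y = 4  [line -2·x + -4·y + 26 = 0 ∩ |BA|² = 80]
   → B = (5, 4)
3. D_x = -13/3  [D divides EB with ED:DB = 1/3:2/3]
4. D_y = -16/3  [D divides EB with ED:DB = 1/3:2/3]
   → D = (-13/3, -16/3)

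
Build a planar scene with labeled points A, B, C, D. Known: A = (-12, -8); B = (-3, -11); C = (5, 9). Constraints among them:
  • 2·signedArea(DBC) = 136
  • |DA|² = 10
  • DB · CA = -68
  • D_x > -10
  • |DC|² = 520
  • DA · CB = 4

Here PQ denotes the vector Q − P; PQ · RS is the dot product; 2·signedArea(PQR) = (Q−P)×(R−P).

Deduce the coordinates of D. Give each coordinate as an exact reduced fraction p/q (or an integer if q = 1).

D = (-9, -9)

1. D_x = -9  [DA · CB = 4 ∩ DB · CA = -68]
2. D_y = -9  [DA · CB = 4 ∩ DB · CA = -68]
   → D = (-9, -9)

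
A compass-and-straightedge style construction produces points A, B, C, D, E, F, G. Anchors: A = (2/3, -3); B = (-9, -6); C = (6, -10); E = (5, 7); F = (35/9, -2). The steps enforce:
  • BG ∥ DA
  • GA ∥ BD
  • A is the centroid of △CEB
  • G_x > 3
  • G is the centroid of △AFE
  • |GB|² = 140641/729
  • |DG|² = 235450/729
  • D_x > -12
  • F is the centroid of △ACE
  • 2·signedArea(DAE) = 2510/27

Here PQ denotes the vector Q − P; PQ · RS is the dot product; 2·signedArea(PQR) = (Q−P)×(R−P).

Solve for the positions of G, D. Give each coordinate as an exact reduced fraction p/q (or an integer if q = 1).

1. G_x = 86/27  [G is the centroid of △AFE]
2. G_y = 2/3  [G is the centroid of △AFE]
   → G = (86/27, 2/3)
3. D_x = -311/27  [BG ∥ DA ∩ GA ∥ BD]
4. D_y = -29/3  [BG ∥ DA ∩ GA ∥ BD]
   → D = (-311/27, -29/3)

D = (-311/27, -29/3)
G = (86/27, 2/3)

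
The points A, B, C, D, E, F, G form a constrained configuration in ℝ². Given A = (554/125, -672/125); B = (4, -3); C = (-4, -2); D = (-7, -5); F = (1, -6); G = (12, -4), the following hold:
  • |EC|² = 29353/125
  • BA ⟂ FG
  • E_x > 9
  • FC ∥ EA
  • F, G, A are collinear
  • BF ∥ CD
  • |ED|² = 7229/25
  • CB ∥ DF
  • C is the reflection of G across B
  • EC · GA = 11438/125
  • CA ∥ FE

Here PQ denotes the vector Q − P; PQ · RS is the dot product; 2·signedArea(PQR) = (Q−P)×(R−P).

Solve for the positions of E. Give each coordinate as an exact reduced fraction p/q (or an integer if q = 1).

E = (1179/125, -1172/125)

1. E_x = 1179/125  [FC ∥ EA ∩ CA ∥ FE]
2. E_y = -1172/125  [FC ∥ EA ∩ CA ∥ FE]
   → E = (1179/125, -1172/125)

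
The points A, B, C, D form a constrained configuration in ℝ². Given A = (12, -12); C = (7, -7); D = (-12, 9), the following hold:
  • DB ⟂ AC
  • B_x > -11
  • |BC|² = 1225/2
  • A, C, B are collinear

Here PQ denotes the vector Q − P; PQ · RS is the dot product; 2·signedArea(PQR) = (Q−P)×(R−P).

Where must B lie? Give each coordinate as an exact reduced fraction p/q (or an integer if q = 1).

B = (-21/2, 21/2)

1. B_x = -21/2  [A, C, B are collinear ∩ DB ⟂ AC]
2. B_y = 21/2  [A, C, B are collinear ∩ DB ⟂ AC]
   → B = (-21/2, 21/2)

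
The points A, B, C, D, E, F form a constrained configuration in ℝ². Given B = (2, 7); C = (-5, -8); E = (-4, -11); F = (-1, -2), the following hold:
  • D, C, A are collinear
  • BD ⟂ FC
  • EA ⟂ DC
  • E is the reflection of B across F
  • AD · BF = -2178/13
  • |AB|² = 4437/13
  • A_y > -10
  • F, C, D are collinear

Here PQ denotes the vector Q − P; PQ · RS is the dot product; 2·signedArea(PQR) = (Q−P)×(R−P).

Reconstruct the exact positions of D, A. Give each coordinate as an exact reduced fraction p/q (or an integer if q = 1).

A = (-79/13, -125/13)
D = (53/13, 73/13)

1. D_x = 53/13  [F, C, D are collinear ∩ BD ⟂ FC]
2. D_y = 73/13  [F, C, D are collinear ∩ BD ⟂ FC]
   → D = (53/13, 73/13)
3. A_x = -79/13  [D, C, A are collinear ∩ EA ⟂ DC]
4. A_y = -125/13  [D, C, A are collinear ∩ EA ⟂ DC]
   → A = (-79/13, -125/13)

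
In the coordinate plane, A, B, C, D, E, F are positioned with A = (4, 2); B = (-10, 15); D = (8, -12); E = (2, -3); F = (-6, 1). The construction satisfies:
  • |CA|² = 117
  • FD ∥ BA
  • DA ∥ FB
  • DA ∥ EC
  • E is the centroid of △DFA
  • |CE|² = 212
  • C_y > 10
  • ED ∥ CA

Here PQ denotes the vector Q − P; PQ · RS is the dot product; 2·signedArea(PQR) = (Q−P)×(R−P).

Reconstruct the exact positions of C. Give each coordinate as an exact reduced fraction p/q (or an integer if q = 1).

1. C_x = -2  [ED ∥ CA ∩ DA ∥ EC]
2. C_y = 11  [ED ∥ CA ∩ DA ∥ EC]
   → C = (-2, 11)

C = (-2, 11)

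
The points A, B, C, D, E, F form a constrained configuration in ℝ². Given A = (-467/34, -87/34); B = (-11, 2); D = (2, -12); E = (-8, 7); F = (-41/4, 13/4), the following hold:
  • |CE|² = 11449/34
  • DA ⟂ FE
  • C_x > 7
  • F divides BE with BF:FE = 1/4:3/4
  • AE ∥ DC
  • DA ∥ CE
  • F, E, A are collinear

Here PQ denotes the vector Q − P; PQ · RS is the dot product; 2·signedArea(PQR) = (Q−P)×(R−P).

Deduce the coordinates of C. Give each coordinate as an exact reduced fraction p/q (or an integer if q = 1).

1. C_x = 263/34  [DA ∥ CE ∩ AE ∥ DC]
2. C_y = -83/34  [DA ∥ CE ∩ AE ∥ DC]
   → C = (263/34, -83/34)

C = (263/34, -83/34)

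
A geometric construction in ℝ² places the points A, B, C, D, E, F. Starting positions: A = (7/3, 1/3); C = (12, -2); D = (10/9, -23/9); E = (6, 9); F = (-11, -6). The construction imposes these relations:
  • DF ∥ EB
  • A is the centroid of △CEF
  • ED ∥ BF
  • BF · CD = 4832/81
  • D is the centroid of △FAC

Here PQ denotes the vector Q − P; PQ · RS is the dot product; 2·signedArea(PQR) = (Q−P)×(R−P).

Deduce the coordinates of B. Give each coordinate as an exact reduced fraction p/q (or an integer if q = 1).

B = (-55/9, 50/9)

1. B_x = -55/9  [ED ∥ BF ∩ DF ∥ EB]
2. B_y = 50/9  [ED ∥ BF ∩ DF ∥ EB]
   → B = (-55/9, 50/9)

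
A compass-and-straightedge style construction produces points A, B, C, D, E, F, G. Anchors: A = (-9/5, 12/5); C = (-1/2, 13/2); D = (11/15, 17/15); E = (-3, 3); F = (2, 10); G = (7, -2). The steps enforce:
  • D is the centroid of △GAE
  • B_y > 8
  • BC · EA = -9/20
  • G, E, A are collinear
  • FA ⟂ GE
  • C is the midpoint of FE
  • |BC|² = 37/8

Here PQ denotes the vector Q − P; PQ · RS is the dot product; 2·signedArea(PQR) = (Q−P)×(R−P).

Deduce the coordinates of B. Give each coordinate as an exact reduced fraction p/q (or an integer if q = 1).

1. B_x = 3/4  [line -6/5·x + 3/5·y + -81/20 = 0 ∩ |BC|² = 37/8]
2. B_y = 33/4  [line -6/5·x + 3/5·y + -81/20 = 0 ∩ |BC|² = 37/8]
   → B = (3/4, 33/4)

B = (3/4, 33/4)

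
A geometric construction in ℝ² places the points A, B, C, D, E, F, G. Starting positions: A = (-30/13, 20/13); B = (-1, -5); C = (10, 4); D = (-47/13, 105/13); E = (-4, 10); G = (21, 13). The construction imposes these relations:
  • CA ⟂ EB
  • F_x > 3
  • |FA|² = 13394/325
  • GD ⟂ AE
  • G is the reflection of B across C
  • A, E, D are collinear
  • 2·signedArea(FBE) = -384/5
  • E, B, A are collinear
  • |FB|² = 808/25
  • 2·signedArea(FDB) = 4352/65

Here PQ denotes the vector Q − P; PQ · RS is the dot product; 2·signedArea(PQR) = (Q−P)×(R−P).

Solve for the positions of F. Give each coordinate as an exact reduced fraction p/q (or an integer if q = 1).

1. F_x = 17/5  [line 170/13·x + 34/13·y + -204/5 = 0 ∩ |FA|² = 13394/325]
2. F_y = -7/5  [line 170/13·x + 34/13·y + -204/5 = 0 ∩ |FA|² = 13394/325]
   → F = (17/5, -7/5)

F = (17/5, -7/5)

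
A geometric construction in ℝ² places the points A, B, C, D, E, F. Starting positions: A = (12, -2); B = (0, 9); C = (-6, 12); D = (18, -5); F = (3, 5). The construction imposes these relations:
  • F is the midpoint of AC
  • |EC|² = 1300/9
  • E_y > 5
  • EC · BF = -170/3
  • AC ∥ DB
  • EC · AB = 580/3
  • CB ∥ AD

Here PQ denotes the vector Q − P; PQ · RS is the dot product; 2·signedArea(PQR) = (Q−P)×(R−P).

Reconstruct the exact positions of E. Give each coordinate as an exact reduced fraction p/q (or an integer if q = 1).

E = (4, 16/3)

1. E_x = 4  [EC · AB = 580/3 ∩ EC · BF = -170/3]
2. E_y = 16/3  [EC · AB = 580/3 ∩ EC · BF = -170/3]
   → E = (4, 16/3)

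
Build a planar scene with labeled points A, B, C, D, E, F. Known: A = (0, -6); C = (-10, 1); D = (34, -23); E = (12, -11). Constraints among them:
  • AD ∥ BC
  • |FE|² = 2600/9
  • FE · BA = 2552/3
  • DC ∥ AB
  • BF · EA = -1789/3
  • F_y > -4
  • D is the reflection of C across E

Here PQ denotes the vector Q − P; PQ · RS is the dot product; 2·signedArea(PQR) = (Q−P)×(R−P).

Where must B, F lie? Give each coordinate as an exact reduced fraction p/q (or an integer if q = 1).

B = (-44, 18)
F = (-10/3, -11/3)

1. B_x = -44  [AD ∥ BC ∩ DC ∥ AB]
2. B_y = 18  [AD ∥ BC ∩ DC ∥ AB]
   → B = (-44, 18)
3. F_x = -10/3  [FE · BA = 2552/3 ∩ BF · EA = -1789/3]
4. F_y = -11/3  [FE · BA = 2552/3 ∩ BF · EA = -1789/3]
   → F = (-10/3, -11/3)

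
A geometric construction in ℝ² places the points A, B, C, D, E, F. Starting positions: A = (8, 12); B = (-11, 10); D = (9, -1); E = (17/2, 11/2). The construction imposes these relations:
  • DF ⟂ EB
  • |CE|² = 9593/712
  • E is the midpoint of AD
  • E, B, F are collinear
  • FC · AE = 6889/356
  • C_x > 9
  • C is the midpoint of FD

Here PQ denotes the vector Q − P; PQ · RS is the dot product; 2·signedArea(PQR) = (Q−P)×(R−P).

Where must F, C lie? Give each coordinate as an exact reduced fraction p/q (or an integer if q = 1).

1. F_x = 1851/178  [E, B, F are collinear ∩ DF ⟂ EB]
2. F_y = 901/178  [E, B, F are collinear ∩ DF ⟂ EB]
   → F = (1851/178, 901/178)
3. C_x = 3453/356  [C is the midpoint of FD]
4. C_y = 723/356  [C is the midpoint of FD]
   → C = (3453/356, 723/356)

C = (3453/356, 723/356)
F = (1851/178, 901/178)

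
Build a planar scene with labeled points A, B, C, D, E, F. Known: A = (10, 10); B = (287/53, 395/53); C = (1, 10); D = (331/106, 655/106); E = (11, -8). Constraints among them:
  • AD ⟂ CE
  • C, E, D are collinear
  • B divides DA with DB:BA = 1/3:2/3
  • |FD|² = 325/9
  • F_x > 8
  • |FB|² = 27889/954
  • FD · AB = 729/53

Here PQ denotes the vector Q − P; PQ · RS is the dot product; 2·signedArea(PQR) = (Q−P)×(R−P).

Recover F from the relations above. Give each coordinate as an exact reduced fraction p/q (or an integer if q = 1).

1. F_x = 2557/318  [line 243/53·x + 135/53·y + -2322/53 = 0 ∩ |FB|² = 27889/954]
2. F_y = 289/106  [line 243/53·x + 135/53·y + -2322/53 = 0 ∩ |FB|² = 27889/954]
   → F = (2557/318, 289/106)

F = (2557/318, 289/106)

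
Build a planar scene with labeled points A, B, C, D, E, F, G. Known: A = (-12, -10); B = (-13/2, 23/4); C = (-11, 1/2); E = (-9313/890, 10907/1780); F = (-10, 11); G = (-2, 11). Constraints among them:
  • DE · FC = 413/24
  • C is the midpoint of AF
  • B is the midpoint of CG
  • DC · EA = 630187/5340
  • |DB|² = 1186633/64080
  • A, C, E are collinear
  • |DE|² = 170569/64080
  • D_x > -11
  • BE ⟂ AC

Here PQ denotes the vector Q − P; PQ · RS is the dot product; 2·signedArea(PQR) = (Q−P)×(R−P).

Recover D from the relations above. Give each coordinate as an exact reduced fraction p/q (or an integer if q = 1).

D = (-13763/1335, 6899/890)

1. D_x = -13763/1335  [line 1·x + 21/2·y + -853/12 = 0 ∩ |DE|² = 170569/64080]
2. D_y = 6899/890  [line 1·x + 21/2·y + -853/12 = 0 ∩ |DE|² = 170569/64080]
   → D = (-13763/1335, 6899/890)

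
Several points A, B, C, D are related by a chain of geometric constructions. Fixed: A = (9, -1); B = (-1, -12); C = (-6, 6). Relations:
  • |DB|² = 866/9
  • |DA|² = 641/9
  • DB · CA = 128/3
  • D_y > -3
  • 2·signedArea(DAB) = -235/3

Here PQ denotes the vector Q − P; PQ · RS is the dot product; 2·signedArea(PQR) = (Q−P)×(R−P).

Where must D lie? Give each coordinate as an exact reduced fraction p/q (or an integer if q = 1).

D = (2/3, -7/3)

1. D_x = 2/3  [DB · CA = 128/3 ∩ 2·signedArea(DAB) = -235/3]
2. D_y = -7/3  [DB · CA = 128/3 ∩ 2·signedArea(DAB) = -235/3]
   → D = (2/3, -7/3)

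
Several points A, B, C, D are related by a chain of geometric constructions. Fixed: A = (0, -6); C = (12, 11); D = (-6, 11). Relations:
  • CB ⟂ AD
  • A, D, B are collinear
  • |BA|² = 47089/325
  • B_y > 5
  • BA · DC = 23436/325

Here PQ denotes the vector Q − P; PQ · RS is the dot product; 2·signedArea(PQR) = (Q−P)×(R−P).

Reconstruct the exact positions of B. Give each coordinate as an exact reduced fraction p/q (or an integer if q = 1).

B = (-1302/325, 1739/325)

1. B_x = -1302/325  [A, D, B are collinear ∩ CB ⟂ AD]
2. B_y = 1739/325  [A, D, B are collinear ∩ CB ⟂ AD]
   → B = (-1302/325, 1739/325)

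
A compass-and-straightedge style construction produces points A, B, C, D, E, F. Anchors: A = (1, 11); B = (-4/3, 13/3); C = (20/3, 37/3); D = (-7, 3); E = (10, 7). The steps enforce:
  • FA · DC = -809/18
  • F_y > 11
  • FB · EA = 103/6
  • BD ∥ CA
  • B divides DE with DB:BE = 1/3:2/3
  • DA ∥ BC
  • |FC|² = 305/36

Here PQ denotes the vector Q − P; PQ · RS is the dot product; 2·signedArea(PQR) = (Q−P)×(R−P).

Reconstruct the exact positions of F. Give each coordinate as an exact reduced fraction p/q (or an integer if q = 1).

1. F_x = 23/6  [FA · DC = -809/18 ∩ FB · EA = 103/6]
2. F_y = 35/3  [FA · DC = -809/18 ∩ FB · EA = 103/6]
   → F = (23/6, 35/3)

F = (23/6, 35/3)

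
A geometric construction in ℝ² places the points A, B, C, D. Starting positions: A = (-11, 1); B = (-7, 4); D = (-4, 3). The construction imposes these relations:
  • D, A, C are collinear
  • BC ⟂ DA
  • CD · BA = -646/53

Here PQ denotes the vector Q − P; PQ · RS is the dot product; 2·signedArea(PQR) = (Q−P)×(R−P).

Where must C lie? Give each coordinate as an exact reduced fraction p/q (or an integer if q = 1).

C = (-345/53, 121/53)

1. C_x = -345/53  [D, A, C are collinear ∩ BC ⟂ DA]
2. C_y = 121/53  [D, A, C are collinear ∩ BC ⟂ DA]
   → C = (-345/53, 121/53)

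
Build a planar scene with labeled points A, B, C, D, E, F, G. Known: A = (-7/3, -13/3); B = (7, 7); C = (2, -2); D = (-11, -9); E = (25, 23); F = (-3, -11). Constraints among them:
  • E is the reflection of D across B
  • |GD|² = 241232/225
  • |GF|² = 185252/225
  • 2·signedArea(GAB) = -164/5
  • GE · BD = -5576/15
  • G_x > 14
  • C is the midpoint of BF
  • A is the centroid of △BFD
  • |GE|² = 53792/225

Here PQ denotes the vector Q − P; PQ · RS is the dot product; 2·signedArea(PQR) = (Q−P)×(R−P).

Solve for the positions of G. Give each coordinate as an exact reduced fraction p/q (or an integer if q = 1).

1. G_x = 211/15  [GE · BD = -5576/15 ∩ 2·signedArea(GAB) = -164/5]
2. G_y = 181/15  [GE · BD = -5576/15 ∩ 2·signedArea(GAB) = -164/5]
   → G = (211/15, 181/15)

G = (211/15, 181/15)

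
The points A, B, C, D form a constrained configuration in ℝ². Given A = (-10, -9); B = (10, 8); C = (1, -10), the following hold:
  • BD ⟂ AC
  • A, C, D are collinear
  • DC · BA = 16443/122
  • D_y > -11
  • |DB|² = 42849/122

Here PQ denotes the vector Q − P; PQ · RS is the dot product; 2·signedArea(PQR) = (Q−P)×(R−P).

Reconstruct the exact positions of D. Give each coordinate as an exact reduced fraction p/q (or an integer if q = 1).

1. D_x = 1013/122  [A, C, D are collinear ∩ BD ⟂ AC]
2. D_y = -1301/122  [A, C, D are collinear ∩ BD ⟂ AC]
   → D = (1013/122, -1301/122)

D = (1013/122, -1301/122)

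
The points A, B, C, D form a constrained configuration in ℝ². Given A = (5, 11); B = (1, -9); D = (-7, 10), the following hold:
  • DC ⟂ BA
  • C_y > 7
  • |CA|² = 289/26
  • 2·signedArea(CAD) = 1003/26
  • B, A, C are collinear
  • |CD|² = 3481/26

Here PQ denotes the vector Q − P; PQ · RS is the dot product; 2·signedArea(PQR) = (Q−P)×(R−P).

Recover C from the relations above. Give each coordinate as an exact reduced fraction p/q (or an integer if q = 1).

1. C_x = 113/26  [B, A, C are collinear ∩ DC ⟂ BA]
2. C_y = 201/26  [B, A, C are collinear ∩ DC ⟂ BA]
   → C = (113/26, 201/26)

C = (113/26, 201/26)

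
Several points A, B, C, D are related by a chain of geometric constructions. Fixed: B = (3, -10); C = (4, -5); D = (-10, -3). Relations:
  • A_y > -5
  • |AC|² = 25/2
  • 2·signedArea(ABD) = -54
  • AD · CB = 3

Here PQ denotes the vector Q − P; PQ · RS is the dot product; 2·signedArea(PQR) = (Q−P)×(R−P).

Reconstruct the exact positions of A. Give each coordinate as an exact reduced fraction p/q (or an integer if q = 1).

1. A_x = 1/2  [AD · CB = 3 ∩ 2·signedArea(ABD) = -54]
2. A_y = -9/2  [AD · CB = 3 ∩ 2·signedArea(ABD) = -54]
   → A = (1/2, -9/2)

A = (1/2, -9/2)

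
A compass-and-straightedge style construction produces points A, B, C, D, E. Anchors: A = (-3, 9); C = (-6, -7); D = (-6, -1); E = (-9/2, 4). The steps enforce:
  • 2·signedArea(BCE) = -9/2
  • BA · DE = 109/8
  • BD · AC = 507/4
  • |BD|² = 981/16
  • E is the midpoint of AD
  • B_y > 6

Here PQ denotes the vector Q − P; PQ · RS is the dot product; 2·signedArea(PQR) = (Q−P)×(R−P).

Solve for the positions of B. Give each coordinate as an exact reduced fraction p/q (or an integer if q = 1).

B = (-15/4, 13/2)

1. B_x = -15/4  [2·signedArea(BCE) = -9/2 ∩ BA · DE = 109/8]
2. B_y = 13/2  [2·signedArea(BCE) = -9/2 ∩ BA · DE = 109/8]
   → B = (-15/4, 13/2)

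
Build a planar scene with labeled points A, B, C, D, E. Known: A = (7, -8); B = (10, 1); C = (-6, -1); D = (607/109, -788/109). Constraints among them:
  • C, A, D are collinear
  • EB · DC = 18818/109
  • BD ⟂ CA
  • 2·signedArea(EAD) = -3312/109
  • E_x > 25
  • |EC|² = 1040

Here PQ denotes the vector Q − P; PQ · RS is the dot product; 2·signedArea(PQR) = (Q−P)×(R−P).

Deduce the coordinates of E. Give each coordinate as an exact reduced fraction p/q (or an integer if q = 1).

1. E_x = 26  [2·signedArea(EAD) = -3312/109 ∩ EB · DC = 18818/109]
2. E_y = 3  [2·signedArea(EAD) = -3312/109 ∩ EB · DC = 18818/109]
   → E = (26, 3)

E = (26, 3)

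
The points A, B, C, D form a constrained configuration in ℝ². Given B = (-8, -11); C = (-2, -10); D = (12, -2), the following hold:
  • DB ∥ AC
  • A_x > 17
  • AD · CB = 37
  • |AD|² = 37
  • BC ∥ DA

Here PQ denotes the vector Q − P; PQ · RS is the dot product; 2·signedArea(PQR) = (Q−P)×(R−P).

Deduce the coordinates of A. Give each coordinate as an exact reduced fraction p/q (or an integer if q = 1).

1. A_x = 18  [DB ∥ AC ∩ BC ∥ DA]
2. A_y = -1  [DB ∥ AC ∩ BC ∥ DA]
   → A = (18, -1)

A = (18, -1)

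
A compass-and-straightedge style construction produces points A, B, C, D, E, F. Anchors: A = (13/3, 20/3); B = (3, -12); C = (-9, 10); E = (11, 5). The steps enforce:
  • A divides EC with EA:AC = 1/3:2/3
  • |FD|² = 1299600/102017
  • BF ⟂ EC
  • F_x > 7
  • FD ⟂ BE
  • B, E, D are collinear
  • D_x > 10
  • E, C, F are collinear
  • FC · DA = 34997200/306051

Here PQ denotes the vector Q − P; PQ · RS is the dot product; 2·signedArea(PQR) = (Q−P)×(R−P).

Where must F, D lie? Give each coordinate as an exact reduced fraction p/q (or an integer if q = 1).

D = (64211/6001, 1540/353)
F = (127/17, 100/17)

1. F_x = 127/17  [E, C, F are collinear ∩ BF ⟂ EC]
2. F_y = 100/17  [E, C, F are collinear ∩ BF ⟂ EC]
   → F = (127/17, 100/17)
3. D_x = 64211/6001  [B, E, D are collinear ∩ FD ⟂ BE]
4. D_y = 1540/353  [B, E, D are collinear ∩ FD ⟂ BE]
   → D = (64211/6001, 1540/353)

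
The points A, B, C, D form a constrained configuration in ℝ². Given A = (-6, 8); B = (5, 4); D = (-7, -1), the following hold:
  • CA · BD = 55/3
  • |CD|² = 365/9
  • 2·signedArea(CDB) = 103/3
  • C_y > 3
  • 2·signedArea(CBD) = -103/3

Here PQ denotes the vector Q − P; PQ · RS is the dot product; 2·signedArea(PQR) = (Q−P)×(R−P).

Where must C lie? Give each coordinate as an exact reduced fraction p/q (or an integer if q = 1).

1. C_x = -8/3  [2·signedArea(CBD) = -103/3 ∩ CA · BD = 55/3]
2. C_y = 11/3  [2·signedArea(CBD) = -103/3 ∩ CA · BD = 55/3]
   → C = (-8/3, 11/3)

C = (-8/3, 11/3)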